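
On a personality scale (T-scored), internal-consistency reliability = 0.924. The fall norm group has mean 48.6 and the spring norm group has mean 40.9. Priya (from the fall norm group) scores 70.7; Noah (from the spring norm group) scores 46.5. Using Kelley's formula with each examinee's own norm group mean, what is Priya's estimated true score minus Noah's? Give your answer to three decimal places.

T̂_Priya = 0.924(70.7) + 0.076(48.6) = 69.02040
T̂_Noah = 0.924(46.5) + 0.076(40.9) = 46.07440
Difference = 69.02040 − 46.07440 = 22.94600

22.946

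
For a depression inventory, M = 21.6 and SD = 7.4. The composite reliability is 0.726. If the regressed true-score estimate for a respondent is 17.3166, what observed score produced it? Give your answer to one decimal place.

15.7

T̂ = ρX + (1 − ρ)μ  ⇒  X = (T̂ − (1 − ρ)μ) / ρ
X = (17.3166 − 0.274 × 21.6) / 0.726 = (17.3166 − 5.9184) / 0.726 = 11.3982 / 0.726 = 15.700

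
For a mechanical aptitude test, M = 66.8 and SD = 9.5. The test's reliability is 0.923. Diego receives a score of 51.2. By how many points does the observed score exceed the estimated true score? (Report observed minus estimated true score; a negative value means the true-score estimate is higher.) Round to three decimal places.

-1.201

T̂ = 0.923(51.2) + 0.077(66.8) = 47.2576 + 5.1436 = 52.40120 → 52.4012
X − T̂ = 51.2 − 52.4012 = -1.2012 → -1.201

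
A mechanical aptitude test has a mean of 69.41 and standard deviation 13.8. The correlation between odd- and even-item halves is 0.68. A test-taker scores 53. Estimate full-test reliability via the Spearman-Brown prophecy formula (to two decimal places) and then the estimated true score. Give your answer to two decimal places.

Spearman-Brown: ρ = 2r/(1 + r) = 2(0.68)/(1 + 0.68) = 1.360/1.68 = 0.8095 → 0.81
T̂ = ρX + (1 − ρ)μ
  = 0.81 × 53 + 0.19 × 69.41
  = 42.93 + 13.1879
  = 56.118
  ≈ 56.12

56.12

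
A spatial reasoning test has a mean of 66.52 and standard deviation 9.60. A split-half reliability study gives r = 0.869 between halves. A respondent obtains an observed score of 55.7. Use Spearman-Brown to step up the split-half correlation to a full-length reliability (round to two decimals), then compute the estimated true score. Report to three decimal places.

Spearman-Brown: ρ = 2r/(1 + r) = 2(0.869)/(1 + 0.869) = 1.7380/1.869 = 0.9299 → 0.93
T̂ = ρX + (1 − ρ)μ
  = 0.93 × 55.7 + 0.07 × 66.52
  = 51.801 + 4.6564
  = 56.4574
  ≈ 56.457

56.457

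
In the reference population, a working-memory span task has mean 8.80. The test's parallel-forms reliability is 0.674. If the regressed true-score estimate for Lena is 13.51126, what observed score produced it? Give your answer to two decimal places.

T̂ = ρX + (1 − ρ)μ  ⇒  X = (T̂ − (1 − ρ)μ) / ρ
X = (13.51126 − 0.326 × 8.80) / 0.674 = (13.51126 − 2.86880) / 0.674 = 10.64246 / 0.674 = 15.7900

15.79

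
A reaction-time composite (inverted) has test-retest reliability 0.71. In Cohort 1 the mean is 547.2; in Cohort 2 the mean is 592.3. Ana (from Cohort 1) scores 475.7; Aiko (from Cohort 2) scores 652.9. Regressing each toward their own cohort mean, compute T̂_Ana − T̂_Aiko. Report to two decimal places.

-138.89

T̂_Ana = 0.71(475.7) + 0.29(547.2) = 496.4350
T̂_Aiko = 0.71(652.9) + 0.29(592.3) = 635.3260
Difference = 496.4350 − 635.3260 = -138.8910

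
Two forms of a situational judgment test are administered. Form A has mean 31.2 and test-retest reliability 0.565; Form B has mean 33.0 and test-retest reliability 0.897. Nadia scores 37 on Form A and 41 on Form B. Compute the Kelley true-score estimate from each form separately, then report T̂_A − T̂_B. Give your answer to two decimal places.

-5.70

T̂_A = 0.565(37) + 0.435(31.2) = 34.4770
T̂_B = 0.897(41) + 0.103(33.0) = 40.1760
T̂_A − T̂_B = -5.6990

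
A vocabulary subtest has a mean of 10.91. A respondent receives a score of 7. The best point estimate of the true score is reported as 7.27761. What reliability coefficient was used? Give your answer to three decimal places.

T̂ = ρX + (1 − ρ)μ  ⇒  T̂ − μ = ρ(X − μ)
ρ = (T̂ − μ)/(X − μ) = (7.27761 − 10.91) / (7 − 10.91) = -3.63239 / -3.91 = 0.92900

0.929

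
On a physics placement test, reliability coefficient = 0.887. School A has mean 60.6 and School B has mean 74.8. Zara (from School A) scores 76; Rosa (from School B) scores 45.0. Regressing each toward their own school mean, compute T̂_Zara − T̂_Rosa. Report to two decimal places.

T̂_Zara = 0.887(76) + 0.113(60.6) = 74.2598
T̂_Rosa = 0.887(45.0) + 0.113(74.8) = 48.3674
Difference = 74.2598 − 48.3674 = 25.8924

25.89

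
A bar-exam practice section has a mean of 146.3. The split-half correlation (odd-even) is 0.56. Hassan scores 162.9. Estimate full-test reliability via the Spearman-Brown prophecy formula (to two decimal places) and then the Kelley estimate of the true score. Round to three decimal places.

158.252

Spearman-Brown: ρ = 2r/(1 + r) = 2(0.56)/(1 + 0.56) = 1.120/1.56 = 0.7179 → 0.72
T̂ = 0.72(162.9) + 0.28(146.3) = 117.288 + 40.964 = 158.2520 → 158.252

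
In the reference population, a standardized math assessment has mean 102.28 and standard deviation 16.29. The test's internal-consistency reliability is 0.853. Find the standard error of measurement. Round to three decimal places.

6.246

SEM = SD · √(1 − ρ) = 16.29 × √0.147 = 16.29 × 0.3834 = 6.2457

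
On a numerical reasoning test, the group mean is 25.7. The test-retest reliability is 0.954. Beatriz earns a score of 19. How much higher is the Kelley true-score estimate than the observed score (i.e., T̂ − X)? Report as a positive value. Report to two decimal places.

T̂ = 0.954(19) + 0.046(25.7) = 18.126 + 1.1822 = 19.3082 → 19.308
T̂ − X = 19.308 − 19 = 0.308 → 0.31

0.31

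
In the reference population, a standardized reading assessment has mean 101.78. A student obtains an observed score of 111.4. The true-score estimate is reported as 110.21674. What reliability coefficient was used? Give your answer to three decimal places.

0.877

T̂ = ρX + (1 − ρ)μ  ⇒  T̂ − μ = ρ(X − μ)
ρ = (T̂ − μ)/(X − μ) = (110.21674 − 101.78) / (111.4 − 101.78) = 8.43674 / 9.62 = 0.87700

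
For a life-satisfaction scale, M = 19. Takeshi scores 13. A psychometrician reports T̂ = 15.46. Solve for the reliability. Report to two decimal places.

0.59

T̂ = ρX + (1 − ρ)μ  ⇒  T̂ − μ = ρ(X − μ)
ρ = (T̂ − μ)/(X − μ) = (15.46 − 19) / (13 − 19) = -3.54 / -6.0 = 0.5900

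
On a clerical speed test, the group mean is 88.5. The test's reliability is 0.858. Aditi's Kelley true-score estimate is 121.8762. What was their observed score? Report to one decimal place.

T̂ = ρX + (1 − ρ)μ  ⇒  X = (T̂ − (1 − ρ)μ) / ρ
X = (121.8762 − 0.142 × 88.5) / 0.858 = (121.8762 − 12.5670) / 0.858 = 109.3092 / 0.858 = 127.400

127.4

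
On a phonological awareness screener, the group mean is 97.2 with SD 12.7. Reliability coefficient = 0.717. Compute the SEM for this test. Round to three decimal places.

SEM = SD · √(1 − ρ) = 12.7 × √0.283 = 12.7 × 0.5320 = 6.7561

6.756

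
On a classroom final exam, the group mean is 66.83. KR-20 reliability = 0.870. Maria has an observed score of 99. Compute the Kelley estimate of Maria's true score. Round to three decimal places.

T̂ = ρX + (1 − ρ)μ
  = 0.870 × 99 + 0.130 × 66.83
  = 86.130 + 8.68790
  = 94.8179
  ≈ 94.818

94.818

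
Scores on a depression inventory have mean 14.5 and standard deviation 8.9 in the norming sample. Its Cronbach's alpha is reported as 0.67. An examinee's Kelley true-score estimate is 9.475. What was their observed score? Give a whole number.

7

T̂ = ρX + (1 − ρ)μ  ⇒  X = (T̂ − (1 − ρ)μ) / ρ
X = (9.475 − 0.33 × 14.5) / 0.67 = (9.475 − 4.785) / 0.67 = 4.690 / 0.67 = 7.00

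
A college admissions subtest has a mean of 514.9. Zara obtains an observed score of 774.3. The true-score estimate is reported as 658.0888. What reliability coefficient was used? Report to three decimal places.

0.552

T̂ = ρX + (1 − ρ)μ  ⇒  T̂ − μ = ρ(X − μ)
ρ = (T̂ − μ)/(X − μ) = (658.0888 − 514.9) / (774.3 − 514.9) = 143.1888 / 259.4 = 0.55200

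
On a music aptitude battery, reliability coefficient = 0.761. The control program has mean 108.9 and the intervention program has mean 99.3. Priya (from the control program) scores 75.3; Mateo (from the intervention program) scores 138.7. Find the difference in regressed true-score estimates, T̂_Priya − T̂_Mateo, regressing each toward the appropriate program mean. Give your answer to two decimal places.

-45.95

T̂_Priya = 0.761(75.3) + 0.239(108.9) = 83.3304
T̂_Mateo = 0.761(138.7) + 0.239(99.3) = 129.2834
Difference = 83.3304 − 129.2834 = -45.9530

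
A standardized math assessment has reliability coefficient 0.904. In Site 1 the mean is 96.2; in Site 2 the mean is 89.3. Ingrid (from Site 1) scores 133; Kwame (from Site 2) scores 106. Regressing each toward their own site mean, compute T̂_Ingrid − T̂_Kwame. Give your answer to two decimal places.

25.07

T̂_Ingrid = 0.904(133) + 0.096(96.2) = 129.4672
T̂_Kwame = 0.904(106) + 0.096(89.3) = 104.3968
Difference = 129.4672 − 104.3968 = 25.0704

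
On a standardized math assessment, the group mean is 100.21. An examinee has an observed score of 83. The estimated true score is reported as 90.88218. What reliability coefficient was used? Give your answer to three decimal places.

0.542

T̂ = ρX + (1 − ρ)μ  ⇒  T̂ − μ = ρ(X − μ)
ρ = (T̂ − μ)/(X − μ) = (90.88218 − 100.21) / (83 − 100.21) = -9.32782 / -17.21 = 0.54200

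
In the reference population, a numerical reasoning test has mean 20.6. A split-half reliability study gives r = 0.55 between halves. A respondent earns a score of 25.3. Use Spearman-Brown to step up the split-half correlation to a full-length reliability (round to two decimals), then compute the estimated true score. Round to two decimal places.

Spearman-Brown: ρ = 2r/(1 + r) = 2(0.55)/(1 + 0.55) = 1.100/1.55 = 0.7097 → 0.71
T̂ = 0.71(25.3) + 0.29(20.6) = 17.963 + 5.974 = 23.937 → 23.94

23.94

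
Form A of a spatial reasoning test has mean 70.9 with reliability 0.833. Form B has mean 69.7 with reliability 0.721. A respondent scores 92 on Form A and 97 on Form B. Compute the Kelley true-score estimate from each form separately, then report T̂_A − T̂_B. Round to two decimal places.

-0.91

T̂_A = 0.833(92) + 0.167(70.9) = 88.4763
T̂_B = 0.721(97) + 0.279(69.7) = 89.3833
T̂_A − T̂_B = -0.9070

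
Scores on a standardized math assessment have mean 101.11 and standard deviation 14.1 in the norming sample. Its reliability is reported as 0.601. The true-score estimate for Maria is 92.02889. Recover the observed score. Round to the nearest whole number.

86

T̂ = ρX + (1 − ρ)μ  ⇒  X = (T̂ − (1 − ρ)μ) / ρ
X = (92.02889 − 0.399 × 101.11) / 0.601 = (92.02889 − 40.34289) / 0.601 = 51.68600 / 0.601 = 86.00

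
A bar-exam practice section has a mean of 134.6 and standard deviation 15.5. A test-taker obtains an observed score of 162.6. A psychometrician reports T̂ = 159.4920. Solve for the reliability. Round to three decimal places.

T̂ = ρX + (1 − ρ)μ  ⇒  T̂ − μ = ρ(X − μ)
ρ = (T̂ − μ)/(X − μ) = (159.4920 − 134.6) / (162.6 − 134.6) = 24.8920 / 28.0 = 0.88900

0.889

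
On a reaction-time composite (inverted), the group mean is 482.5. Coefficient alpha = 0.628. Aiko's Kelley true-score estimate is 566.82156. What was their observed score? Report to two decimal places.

T̂ = ρX + (1 − ρ)μ  ⇒  X = (T̂ − (1 − ρ)μ) / ρ
X = (566.82156 − 0.372 × 482.5) / 0.628 = (566.82156 − 179.4900) / 0.628 = 387.33156 / 0.628 = 616.7700

616.77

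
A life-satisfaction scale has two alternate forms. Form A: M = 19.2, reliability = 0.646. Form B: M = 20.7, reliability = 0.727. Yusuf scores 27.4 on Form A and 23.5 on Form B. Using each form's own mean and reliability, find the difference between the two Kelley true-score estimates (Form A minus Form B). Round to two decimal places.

1.76

T̂_A = 0.646(27.4) + 0.354(19.2) = 24.4972
T̂_B = 0.727(23.5) + 0.273(20.7) = 22.7356
T̂_A − T̂_B = 1.7616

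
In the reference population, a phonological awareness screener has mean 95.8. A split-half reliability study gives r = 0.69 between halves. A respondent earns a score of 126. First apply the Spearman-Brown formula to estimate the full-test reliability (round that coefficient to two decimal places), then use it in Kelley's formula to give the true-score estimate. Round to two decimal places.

Spearman-Brown: ρ = 2r/(1 + r) = 2(0.69)/(1 + 0.69) = 1.380/1.69 = 0.8166 → 0.82
Weight the observed score by reliability and the mean by (1 − reliability): T̂ = 0.82·126 + 0.18·95.8 = 103.32 + 17.244 = 120.564.

120.56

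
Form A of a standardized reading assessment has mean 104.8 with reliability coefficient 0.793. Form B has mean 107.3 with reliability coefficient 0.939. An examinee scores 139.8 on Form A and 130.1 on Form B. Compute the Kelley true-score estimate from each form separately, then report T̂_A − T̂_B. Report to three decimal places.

3.846

T̂_A = 0.793(139.8) + 0.207(104.8) = 132.55500
T̂_B = 0.939(130.1) + 0.061(107.3) = 128.70920
T̂_A − T̂_B = 3.84580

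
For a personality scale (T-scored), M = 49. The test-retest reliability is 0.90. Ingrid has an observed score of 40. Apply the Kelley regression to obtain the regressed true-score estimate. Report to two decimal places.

40.90

T̂ = 0.90(40) + 0.10(49) = 36.00 + 4.90 = 40.900 → 40.90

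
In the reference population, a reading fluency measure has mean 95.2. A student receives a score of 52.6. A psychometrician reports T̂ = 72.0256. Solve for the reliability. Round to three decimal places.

0.544

T̂ = ρX + (1 − ρ)μ  ⇒  T̂ − μ = ρ(X − μ)
ρ = (T̂ − μ)/(X − μ) = (72.0256 − 95.2) / (52.6 − 95.2) = -23.1744 / -42.6 = 0.54400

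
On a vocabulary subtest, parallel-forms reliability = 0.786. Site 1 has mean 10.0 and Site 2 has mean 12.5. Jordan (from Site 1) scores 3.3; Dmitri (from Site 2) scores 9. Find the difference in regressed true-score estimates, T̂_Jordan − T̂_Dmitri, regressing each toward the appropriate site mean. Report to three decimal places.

T̂_Jordan = 0.786(3.3) + 0.214(10.0) = 4.73380
T̂_Dmitri = 0.786(9) + 0.214(12.5) = 9.74900
Difference = 4.73380 − 9.74900 = -5.01520

-5.015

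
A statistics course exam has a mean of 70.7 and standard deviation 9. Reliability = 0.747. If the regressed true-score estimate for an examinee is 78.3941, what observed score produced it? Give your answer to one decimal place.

81.0

T̂ = ρX + (1 − ρ)μ  ⇒  X = (T̂ − (1 − ρ)μ) / ρ
X = (78.3941 − 0.253 × 70.7) / 0.747 = (78.3941 − 17.8871) / 0.747 = 60.5070 / 0.747 = 81.000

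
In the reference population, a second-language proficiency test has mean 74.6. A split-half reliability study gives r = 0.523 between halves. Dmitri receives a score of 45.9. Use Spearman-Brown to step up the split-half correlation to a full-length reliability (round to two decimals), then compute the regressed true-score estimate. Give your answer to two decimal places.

Spearman-Brown: ρ = 2r/(1 + r) = 2(0.523)/(1 + 0.523) = 1.0460/1.523 = 0.6868 → 0.69
Weight the observed score by reliability and the mean by (1 − reliability): T̂ = 0.69·45.9 + 0.31·74.6 = 31.671 + 23.126 = 54.797.

54.80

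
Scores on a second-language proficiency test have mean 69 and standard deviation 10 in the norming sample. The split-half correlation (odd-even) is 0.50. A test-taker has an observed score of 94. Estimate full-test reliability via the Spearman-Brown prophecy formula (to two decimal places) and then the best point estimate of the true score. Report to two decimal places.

85.75

Spearman-Brown: ρ = 2r/(1 + r) = 2(0.50)/(1 + 0.50) = 1.000/1.50 = 0.6667 → 0.67
T̂ = 0.67(94) + 0.33(69) = 62.98 + 22.77 = 85.750 → 85.75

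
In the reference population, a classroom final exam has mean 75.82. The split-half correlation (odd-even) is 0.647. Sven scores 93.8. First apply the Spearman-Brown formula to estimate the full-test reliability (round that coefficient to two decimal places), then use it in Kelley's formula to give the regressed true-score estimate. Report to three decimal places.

Spearman-Brown: ρ = 2r/(1 + r) = 2(0.647)/(1 + 0.647) = 1.2940/1.647 = 0.7857 → 0.79
Weight the observed score by reliability and the mean by (1 − reliability): T̂ = 0.79·93.8 + 0.21·75.82 = 74.102 + 15.9222 = 90.0242.

90.024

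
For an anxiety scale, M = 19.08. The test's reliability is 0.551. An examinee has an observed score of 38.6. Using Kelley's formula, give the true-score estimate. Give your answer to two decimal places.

29.84

Kelley's formula gives T̂ = 0.551·38.6 + 0.449·19.08 = 21.2686 + 8.56692 = 29.836.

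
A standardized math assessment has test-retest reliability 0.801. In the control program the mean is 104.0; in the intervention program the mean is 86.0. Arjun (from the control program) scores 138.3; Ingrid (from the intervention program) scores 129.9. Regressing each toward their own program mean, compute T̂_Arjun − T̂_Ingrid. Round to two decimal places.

T̂_Arjun = 0.801(138.3) + 0.199(104.0) = 131.4743
T̂_Ingrid = 0.801(129.9) + 0.199(86.0) = 121.1639
Difference = 131.4743 − 121.1639 = 10.3104

10.31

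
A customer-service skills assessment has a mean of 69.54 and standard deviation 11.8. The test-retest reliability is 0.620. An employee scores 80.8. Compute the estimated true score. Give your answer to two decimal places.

Kelley's formula gives T̂ = 0.620·80.8 + 0.380·69.54 = 50.0960 + 26.42520 = 76.521.

76.52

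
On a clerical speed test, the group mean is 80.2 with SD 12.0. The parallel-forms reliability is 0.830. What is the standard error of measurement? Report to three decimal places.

SEM = SD · √(1 − ρ) = 12.0 × √0.170 = 12.0 × 0.4123 = 4.9477

4.948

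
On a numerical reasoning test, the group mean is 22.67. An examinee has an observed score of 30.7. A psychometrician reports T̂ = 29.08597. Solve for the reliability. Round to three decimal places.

0.799

T̂ = ρX + (1 − ρ)μ  ⇒  T̂ − μ = ρ(X − μ)
ρ = (T̂ − μ)/(X − μ) = (29.08597 − 22.67) / (30.7 − 22.67) = 6.41597 / 8.03 = 0.79900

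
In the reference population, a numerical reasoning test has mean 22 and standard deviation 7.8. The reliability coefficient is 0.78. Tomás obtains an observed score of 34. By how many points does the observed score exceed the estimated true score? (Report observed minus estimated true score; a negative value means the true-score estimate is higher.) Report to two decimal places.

T̂ = ρX + (1 − ρ)μ
  = 0.78 × 34 + 0.22 × 22
  = 26.52 + 4.84
  = 31.3600
  ≈ 31.360
X − T̂ = 34 − 31.360 = 2.640 → 2.64

2.64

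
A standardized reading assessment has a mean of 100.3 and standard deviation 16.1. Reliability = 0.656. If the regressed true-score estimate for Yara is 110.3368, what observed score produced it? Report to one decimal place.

T̂ = ρX + (1 − ρ)μ  ⇒  X = (T̂ − (1 − ρ)μ) / ρ
X = (110.3368 − 0.344 × 100.3) / 0.656 = (110.3368 − 34.5032) / 0.656 = 75.8336 / 0.656 = 115.600

115.6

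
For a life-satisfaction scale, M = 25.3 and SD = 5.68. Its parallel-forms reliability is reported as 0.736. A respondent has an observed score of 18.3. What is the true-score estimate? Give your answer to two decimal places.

20.15

T̂ = ρX + (1 − ρ)μ
  = 0.736 × 18.3 + 0.264 × 25.3
  = 13.4688 + 6.6792
  = 20.148
  ≈ 20.15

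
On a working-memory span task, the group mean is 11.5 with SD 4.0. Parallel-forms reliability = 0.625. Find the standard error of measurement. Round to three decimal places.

SEM = SD · √(1 − ρ) = 4.0 × √0.375 = 4.0 × 0.6124 = 2.4495

2.449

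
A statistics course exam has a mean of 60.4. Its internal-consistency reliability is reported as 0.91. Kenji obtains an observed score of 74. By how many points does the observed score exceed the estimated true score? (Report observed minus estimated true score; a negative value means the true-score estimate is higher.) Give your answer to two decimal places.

1.22

T̂ = ρX + (1 − ρ)μ
  = 0.91 × 74 + 0.09 × 60.4
  = 67.34 + 5.436
  = 72.7760
  ≈ 72.776
X − T̂ = 74 − 72.776 = 1.224 → 1.22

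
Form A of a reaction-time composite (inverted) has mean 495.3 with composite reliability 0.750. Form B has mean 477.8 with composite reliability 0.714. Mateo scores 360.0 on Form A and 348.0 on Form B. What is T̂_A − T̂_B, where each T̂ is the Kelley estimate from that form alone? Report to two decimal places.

T̂_A = 0.750(360.0) + 0.250(495.3) = 393.8250
T̂_B = 0.714(348.0) + 0.286(477.8) = 385.1228
T̂_A − T̂_B = 8.7022

8.70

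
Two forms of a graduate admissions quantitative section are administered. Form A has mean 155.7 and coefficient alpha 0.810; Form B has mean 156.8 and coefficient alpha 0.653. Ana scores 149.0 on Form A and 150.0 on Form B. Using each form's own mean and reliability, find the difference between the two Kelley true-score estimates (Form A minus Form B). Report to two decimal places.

T̂_A = 0.810(149.0) + 0.190(155.7) = 150.2730
T̂_B = 0.653(150.0) + 0.347(156.8) = 152.3596
T̂_A − T̂_B = -2.0866

-2.09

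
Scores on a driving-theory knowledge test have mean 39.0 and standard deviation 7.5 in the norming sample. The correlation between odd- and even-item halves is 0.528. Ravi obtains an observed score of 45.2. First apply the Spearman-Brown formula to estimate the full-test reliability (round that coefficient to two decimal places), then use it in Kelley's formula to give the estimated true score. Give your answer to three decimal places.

43.278

Spearman-Brown: ρ = 2r/(1 + r) = 2(0.528)/(1 + 0.528) = 1.0560/1.528 = 0.6911 → 0.69
T̂ = 0.69(45.2) + 0.31(39.0) = 31.188 + 12.090 = 43.2780 → 43.278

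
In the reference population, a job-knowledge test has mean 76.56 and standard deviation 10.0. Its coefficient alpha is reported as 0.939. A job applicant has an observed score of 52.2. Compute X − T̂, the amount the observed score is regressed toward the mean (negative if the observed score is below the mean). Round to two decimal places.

-1.49

Weight the observed score by reliability and the mean by (1 − reliability): T̂ = 0.939·52.2 + 0.061·76.56 = 49.0158 + 4.67016 = 53.6860.
X − T̂ = 52.2 − 53.686 = -1.486 → -1.49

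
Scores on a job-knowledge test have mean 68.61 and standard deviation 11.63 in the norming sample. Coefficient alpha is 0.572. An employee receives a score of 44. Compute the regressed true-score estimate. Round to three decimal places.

T̂ = 0.572(44) + 0.428(68.61) = 25.168 + 29.36508 = 54.5331 → 54.533

54.533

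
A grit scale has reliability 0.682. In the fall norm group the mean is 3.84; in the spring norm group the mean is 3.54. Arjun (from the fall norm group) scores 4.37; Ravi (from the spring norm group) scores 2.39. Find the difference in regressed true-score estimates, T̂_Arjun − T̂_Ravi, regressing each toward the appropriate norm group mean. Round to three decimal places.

1.446

T̂_Arjun = 0.682(4.37) + 0.318(3.84) = 4.20146
T̂_Ravi = 0.682(2.39) + 0.318(3.54) = 2.75570
Difference = 4.20146 − 2.75570 = 1.44576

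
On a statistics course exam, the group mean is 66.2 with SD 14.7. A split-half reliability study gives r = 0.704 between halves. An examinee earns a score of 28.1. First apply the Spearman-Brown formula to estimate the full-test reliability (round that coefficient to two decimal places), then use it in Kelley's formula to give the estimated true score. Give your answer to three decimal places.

Spearman-Brown: ρ = 2r/(1 + r) = 2(0.704)/(1 + 0.704) = 1.4080/1.704 = 0.8263 → 0.83
T̂ = ρX + (1 − ρ)μ
  = 0.83 × 28.1 + 0.17 × 66.2
  = 23.323 + 11.254
  = 34.5770
  ≈ 34.577

34.577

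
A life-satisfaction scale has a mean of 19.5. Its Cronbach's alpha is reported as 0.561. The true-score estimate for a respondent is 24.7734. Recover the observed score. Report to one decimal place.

28.9

T̂ = ρX + (1 − ρ)μ  ⇒  X = (T̂ − (1 − ρ)μ) / ρ
X = (24.7734 − 0.439 × 19.5) / 0.561 = (24.7734 − 8.5605) / 0.561 = 16.2129 / 0.561 = 28.900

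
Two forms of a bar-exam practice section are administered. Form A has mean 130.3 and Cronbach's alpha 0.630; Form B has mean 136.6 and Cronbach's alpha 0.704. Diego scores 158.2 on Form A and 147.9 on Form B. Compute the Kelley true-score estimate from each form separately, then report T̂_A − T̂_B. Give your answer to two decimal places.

T̂_A = 0.630(158.2) + 0.370(130.3) = 147.8770
T̂_B = 0.704(147.9) + 0.296(136.6) = 144.5552
T̂_A − T̂_B = 3.3218

3.32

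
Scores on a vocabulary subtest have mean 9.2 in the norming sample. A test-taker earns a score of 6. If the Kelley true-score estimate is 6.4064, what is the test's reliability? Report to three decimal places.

0.873

T̂ = ρX + (1 − ρ)μ  ⇒  T̂ − μ = ρ(X − μ)
ρ = (T̂ − μ)/(X − μ) = (6.4064 − 9.2) / (6 − 9.2) = -2.7936 / -3.2 = 0.87300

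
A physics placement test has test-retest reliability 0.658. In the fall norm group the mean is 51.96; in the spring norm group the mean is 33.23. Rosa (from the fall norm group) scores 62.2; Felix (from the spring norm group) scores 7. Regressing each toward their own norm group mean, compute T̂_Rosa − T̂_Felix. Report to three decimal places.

T̂_Rosa = 0.658(62.2) + 0.342(51.96) = 58.69792
T̂_Felix = 0.658(7) + 0.342(33.23) = 15.97066
Difference = 58.69792 − 15.97066 = 42.72726

42.727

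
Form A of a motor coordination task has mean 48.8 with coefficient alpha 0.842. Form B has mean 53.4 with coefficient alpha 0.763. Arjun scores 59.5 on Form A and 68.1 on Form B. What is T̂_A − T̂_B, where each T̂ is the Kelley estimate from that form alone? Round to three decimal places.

T̂_A = 0.842(59.5) + 0.158(48.8) = 57.80940
T̂_B = 0.763(68.1) + 0.237(53.4) = 64.61610
T̂_A − T̂_B = -6.80670

-6.807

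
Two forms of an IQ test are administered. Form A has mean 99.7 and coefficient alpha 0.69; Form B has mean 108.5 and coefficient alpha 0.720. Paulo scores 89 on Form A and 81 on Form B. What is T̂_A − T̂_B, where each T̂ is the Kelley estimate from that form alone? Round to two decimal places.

T̂_A = 0.69(89) + 0.31(99.7) = 92.3170
T̂_B = 0.720(81) + 0.280(108.5) = 88.7000
T̂_A − T̂_B = 3.6170

3.62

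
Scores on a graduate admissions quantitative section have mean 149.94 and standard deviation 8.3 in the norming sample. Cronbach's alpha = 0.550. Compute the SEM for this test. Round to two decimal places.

5.57

SEM = SD · √(1 − ρ) = 8.3 × √0.450 = 8.3 × 0.6708 = 5.568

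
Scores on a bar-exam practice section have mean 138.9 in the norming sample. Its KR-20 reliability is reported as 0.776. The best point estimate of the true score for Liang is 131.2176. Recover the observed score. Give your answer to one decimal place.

T̂ = ρX + (1 − ρ)μ  ⇒  X = (T̂ − (1 − ρ)μ) / ρ
X = (131.2176 − 0.224 × 138.9) / 0.776 = (131.2176 − 31.1136) / 0.776 = 100.1040 / 0.776 = 129.000

129.0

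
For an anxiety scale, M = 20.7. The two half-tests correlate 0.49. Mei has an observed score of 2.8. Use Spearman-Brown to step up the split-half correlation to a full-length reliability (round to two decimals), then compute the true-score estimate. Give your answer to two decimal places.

Spearman-Brown: ρ = 2r/(1 + r) = 2(0.49)/(1 + 0.49) = 0.980/1.49 = 0.6577 → 0.66
T̂ = 0.66(2.8) + 0.34(20.7) = 1.848 + 7.038 = 8.886 → 8.89

8.89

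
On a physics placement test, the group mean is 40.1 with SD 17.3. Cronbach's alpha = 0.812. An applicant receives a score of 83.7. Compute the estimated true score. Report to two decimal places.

75.50

T̂ = ρX + (1 − ρ)μ
  = 0.812 × 83.7 + 0.188 × 40.1
  = 67.9644 + 7.5388
  = 75.503
  ≈ 75.50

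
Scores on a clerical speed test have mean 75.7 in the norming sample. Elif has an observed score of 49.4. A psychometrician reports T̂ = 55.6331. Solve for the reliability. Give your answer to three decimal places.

0.763

T̂ = ρX + (1 − ρ)μ  ⇒  T̂ − μ = ρ(X − μ)
ρ = (T̂ − μ)/(X − μ) = (55.6331 − 75.7) / (49.4 − 75.7) = -20.0669 / -26.3 = 0.76300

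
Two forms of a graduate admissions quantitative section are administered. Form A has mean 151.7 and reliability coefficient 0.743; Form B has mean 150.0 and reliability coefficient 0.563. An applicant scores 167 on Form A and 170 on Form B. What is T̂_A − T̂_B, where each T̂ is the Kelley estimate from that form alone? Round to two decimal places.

T̂_A = 0.743(167) + 0.257(151.7) = 163.0679
T̂_B = 0.563(170) + 0.437(150.0) = 161.2600
T̂_A − T̂_B = 1.8079

1.81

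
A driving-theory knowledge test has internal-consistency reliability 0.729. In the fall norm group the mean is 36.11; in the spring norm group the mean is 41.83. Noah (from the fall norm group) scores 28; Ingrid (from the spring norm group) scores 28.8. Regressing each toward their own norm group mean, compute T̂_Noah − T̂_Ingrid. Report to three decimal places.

-2.133

T̂_Noah = 0.729(28) + 0.271(36.11) = 30.19781
T̂_Ingrid = 0.729(28.8) + 0.271(41.83) = 32.33113
Difference = 30.19781 − 32.33113 = -2.13332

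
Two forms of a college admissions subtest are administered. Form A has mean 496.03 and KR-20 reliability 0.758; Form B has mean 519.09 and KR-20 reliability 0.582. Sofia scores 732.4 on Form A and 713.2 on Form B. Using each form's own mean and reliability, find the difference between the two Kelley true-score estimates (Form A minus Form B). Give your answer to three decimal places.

T̂_A = 0.758(732.4) + 0.242(496.03) = 675.19846
T̂_B = 0.582(713.2) + 0.418(519.09) = 632.06202
T̂_A − T̂_B = 43.13644

43.136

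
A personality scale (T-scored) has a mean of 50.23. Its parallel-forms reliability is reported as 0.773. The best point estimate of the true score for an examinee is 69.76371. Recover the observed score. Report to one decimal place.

T̂ = ρX + (1 − ρ)μ  ⇒  X = (T̂ − (1 − ρ)μ) / ρ
X = (69.76371 − 0.227 × 50.23) / 0.773 = (69.76371 − 11.40221) / 0.773 = 58.36150 / 0.773 = 75.500

75.5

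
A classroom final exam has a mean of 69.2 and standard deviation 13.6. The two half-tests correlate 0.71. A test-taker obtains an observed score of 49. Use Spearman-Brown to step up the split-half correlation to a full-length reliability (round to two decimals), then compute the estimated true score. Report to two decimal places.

52.43

Spearman-Brown: ρ = 2r/(1 + r) = 2(0.71)/(1 + 0.71) = 1.420/1.71 = 0.8304 → 0.83
Regress the observed score toward the mean by the unreliability: T̂ = 0.83·49 + 0.17·69.2 = 40.67 + 11.764 = 52.434.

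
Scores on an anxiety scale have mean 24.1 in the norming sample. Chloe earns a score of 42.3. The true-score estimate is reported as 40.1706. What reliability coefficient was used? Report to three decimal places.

0.883

T̂ = ρX + (1 − ρ)μ  ⇒  T̂ − μ = ρ(X − μ)
ρ = (T̂ − μ)/(X − μ) = (40.1706 − 24.1) / (42.3 − 24.1) = 16.0706 / 18.2 = 0.88300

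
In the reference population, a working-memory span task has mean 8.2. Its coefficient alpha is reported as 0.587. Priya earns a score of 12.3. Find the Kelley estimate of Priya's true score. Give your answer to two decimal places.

Weight the observed score by reliability and the mean by (1 − reliability): T̂ = 0.587·12.3 + 0.413·8.2 = 7.2201 + 3.3866 = 10.607.

10.61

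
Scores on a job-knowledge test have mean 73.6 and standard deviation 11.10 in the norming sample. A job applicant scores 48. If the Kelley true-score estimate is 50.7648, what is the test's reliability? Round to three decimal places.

0.892

T̂ = ρX + (1 − ρ)μ  ⇒  T̂ − μ = ρ(X − μ)
ρ = (T̂ − μ)/(X − μ) = (50.7648 − 73.6) / (48 − 73.6) = -22.8352 / -25.6 = 0.89200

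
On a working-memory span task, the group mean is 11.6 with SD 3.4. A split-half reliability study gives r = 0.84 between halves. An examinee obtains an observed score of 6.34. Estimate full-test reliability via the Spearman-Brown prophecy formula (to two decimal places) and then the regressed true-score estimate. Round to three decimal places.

6.813

Spearman-Brown: ρ = 2r/(1 + r) = 2(0.84)/(1 + 0.84) = 1.680/1.84 = 0.9130 → 0.91
T̂ = ρX + (1 − ρ)μ
  = 0.91 × 6.34 + 0.09 × 11.6
  = 5.7694 + 1.044
  = 6.8134
  ≈ 6.813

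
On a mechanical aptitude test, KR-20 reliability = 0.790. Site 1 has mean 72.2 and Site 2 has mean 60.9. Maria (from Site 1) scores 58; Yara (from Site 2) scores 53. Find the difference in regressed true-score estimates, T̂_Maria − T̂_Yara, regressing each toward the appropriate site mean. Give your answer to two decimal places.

T̂_Maria = 0.790(58) + 0.210(72.2) = 60.9820
T̂_Yara = 0.790(53) + 0.210(60.9) = 54.6590
Difference = 60.9820 − 54.6590 = 6.3230

6.32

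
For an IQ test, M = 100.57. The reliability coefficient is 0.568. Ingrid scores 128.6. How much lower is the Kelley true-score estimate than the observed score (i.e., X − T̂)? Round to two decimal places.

12.11

T̂ = 0.568(128.6) + 0.432(100.57) = 73.0448 + 43.44624 = 116.4910 → 116.491
X − T̂ = 128.6 − 116.491 = 12.109 → 12.11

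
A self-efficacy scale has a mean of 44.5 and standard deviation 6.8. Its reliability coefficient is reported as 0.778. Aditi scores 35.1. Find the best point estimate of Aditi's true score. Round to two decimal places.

Weight the observed score by reliability and the mean by (1 − reliability): T̂ = 0.778·35.1 + 0.222·44.5 = 27.3078 + 9.8790 = 37.187.

37.19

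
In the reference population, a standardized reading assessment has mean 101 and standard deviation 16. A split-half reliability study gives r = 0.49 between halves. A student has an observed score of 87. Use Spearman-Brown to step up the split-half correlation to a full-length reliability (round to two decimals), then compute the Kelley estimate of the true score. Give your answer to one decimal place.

91.8

Spearman-Brown: ρ = 2r/(1 + r) = 2(0.49)/(1 + 0.49) = 0.980/1.49 = 0.6577 → 0.66
T̂ = 0.66(87) + 0.34(101) = 57.42 + 34.34 = 91.76 → 91.8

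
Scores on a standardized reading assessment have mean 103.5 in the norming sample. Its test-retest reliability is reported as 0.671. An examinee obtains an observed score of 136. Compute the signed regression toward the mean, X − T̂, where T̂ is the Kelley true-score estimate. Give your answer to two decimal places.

T̂ = ρX + (1 − ρ)μ
  = 0.671 × 136 + 0.329 × 103.5
  = 91.256 + 34.0515
  = 125.3075
  ≈ 125.308
X − T̂ = 136 − 125.308 = 10.692 → 10.69

10.69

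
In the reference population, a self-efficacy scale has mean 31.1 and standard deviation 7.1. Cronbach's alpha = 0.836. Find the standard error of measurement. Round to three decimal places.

2.875

SEM = SD · √(1 − ρ) = 7.1 × √0.164 = 7.1 × 0.4050 = 2.8753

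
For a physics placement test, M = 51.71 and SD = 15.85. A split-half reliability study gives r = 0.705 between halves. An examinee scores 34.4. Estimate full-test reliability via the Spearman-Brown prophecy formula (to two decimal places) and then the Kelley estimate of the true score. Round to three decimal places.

37.343

Spearman-Brown: ρ = 2r/(1 + r) = 2(0.705)/(1 + 0.705) = 1.4100/1.705 = 0.8270 → 0.83
T̂ = ρX + (1 − ρ)μ
  = 0.83 × 34.4 + 0.17 × 51.71
  = 28.552 + 8.7907
  = 37.3427
  ≈ 37.343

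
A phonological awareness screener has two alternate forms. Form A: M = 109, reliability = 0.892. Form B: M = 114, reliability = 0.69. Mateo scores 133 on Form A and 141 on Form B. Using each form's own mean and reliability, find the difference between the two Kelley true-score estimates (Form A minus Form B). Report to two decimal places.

T̂_A = 0.892(133) + 0.108(109) = 130.4080
T̂_B = 0.69(141) + 0.31(114) = 132.6300
T̂_A − T̂_B = -2.2220

-2.22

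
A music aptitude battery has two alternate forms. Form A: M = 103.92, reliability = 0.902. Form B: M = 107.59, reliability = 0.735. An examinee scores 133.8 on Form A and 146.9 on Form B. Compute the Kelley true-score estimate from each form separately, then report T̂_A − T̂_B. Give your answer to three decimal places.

-5.611

T̂_A = 0.902(133.8) + 0.098(103.92) = 130.87176
T̂_B = 0.735(146.9) + 0.265(107.59) = 136.48285
T̂_A − T̂_B = -5.61109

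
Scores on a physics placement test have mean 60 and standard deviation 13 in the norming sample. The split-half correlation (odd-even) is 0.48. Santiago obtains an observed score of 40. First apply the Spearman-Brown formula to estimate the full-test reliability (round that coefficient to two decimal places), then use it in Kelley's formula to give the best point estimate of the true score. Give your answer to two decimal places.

Spearman-Brown: ρ = 2r/(1 + r) = 2(0.48)/(1 + 0.48) = 0.960/1.48 = 0.6486 → 0.65
Weight the observed score by reliability and the mean by (1 − reliability): T̂ = 0.65·40 + 0.35·60 = 26.00 + 21.00 = 47.000.

47.00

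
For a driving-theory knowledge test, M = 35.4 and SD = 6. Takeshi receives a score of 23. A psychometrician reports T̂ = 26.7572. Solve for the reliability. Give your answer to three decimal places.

0.697

T̂ = ρX + (1 − ρ)μ  ⇒  T̂ − μ = ρ(X − μ)
ρ = (T̂ − μ)/(X − μ) = (26.7572 − 35.4) / (23 − 35.4) = -8.6428 / -12.4 = 0.69700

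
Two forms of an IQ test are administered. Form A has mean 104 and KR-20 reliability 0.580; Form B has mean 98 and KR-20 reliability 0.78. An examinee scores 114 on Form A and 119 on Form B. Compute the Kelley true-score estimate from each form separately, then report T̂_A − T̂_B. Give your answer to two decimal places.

-4.58

T̂_A = 0.580(114) + 0.420(104) = 109.8000
T̂_B = 0.78(119) + 0.22(98) = 114.3800
T̂_A − T̂_B = -4.5800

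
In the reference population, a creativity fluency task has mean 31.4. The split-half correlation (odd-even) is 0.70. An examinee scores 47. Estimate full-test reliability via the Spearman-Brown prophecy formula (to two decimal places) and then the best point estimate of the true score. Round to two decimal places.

44.19

Spearman-Brown: ρ = 2r/(1 + r) = 2(0.70)/(1 + 0.70) = 1.400/1.70 = 0.8235 → 0.82
T̂ = ρX + (1 − ρ)μ
  = 0.82 × 47 + 0.18 × 31.4
  = 38.54 + 5.652
  = 44.192
  ≈ 44.19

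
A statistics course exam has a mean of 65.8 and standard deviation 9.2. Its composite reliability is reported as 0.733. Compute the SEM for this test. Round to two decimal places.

4.75

SEM = SD · √(1 − ρ) = 9.2 × √0.267 = 9.2 × 0.5167 = 4.754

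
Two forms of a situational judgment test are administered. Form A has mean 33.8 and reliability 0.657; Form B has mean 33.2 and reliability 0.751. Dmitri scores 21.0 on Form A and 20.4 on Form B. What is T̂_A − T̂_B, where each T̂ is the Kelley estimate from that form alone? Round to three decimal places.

1.803

T̂_A = 0.657(21.0) + 0.343(33.8) = 25.39040
T̂_B = 0.751(20.4) + 0.249(33.2) = 23.58720
T̂_A − T̂_B = 1.80320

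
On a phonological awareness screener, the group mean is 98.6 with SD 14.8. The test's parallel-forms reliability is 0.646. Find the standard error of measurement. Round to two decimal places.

8.81

SEM = SD · √(1 − ρ) = 14.8 × √0.354 = 14.8 × 0.5950 = 8.806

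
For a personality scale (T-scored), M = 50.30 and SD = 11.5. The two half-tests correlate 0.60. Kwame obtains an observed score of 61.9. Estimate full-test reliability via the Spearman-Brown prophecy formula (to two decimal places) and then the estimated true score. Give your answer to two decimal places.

59.00

Spearman-Brown: ρ = 2r/(1 + r) = 2(0.60)/(1 + 0.60) = 1.200/1.60 = 0.7500 → 0.75
T̂ = ρX + (1 − ρ)μ
  = 0.75 × 61.9 + 0.25 × 50.30
  = 46.425 + 12.5750
  = 59.000
  ≈ 59.00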